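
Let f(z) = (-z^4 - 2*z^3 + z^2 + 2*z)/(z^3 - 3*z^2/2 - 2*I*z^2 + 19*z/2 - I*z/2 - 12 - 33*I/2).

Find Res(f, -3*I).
Write f(z) = P(z)/Q(z) with P(z) = -z^4 - 2*z^3 + z^2 + 2*z and Q(z) = z^3 - 3*z^2/2 - 2*I*z^2 + 19*z/2 - I*z/2 - 12 - 33*I/2.
The denominator factors as Q(z) = (z - 1/2 - 3*I)*(z - 1 - 2*I)*(z + 3*I), so z = -3*I is a simple zero of Q and P is analytic there; z = -3*I is therefore a simple pole and
  Res(f, z₀) = P(z₀)/Q'(z₀).

Q'(z) = 3*z^2 - 3*z - 4*I*z + 19/2 - I/2, so Q'(-3*I) = -59/2 + 17*I/2.
P(-3*I) = -90 - 60*I.

Res(f, -3*I) = (-90 - 60*I)/(-59/2 + 17*I/2) = 66/29 + 78*I/29

Final answer: 66/29 + 78*I/29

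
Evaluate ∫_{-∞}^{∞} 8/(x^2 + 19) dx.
Let f(z) = 8/(z^2 + 19). The denominator has no real zeros and deg Q - deg P = 2 ≥ 2, so the integral of f over the upper semicircle |z| = R tends to 0 as R → ∞. Closing the contour in the upper half-plane,
  ∫_{-∞}^{∞} f(x) dx = 2πi · Σ Res(f, z_k)  over the poles with Im z_k > 0.

Zeros of the denominator: z^2 + 19 = 0 gives z = ±sqrt(19)*I.
Upper half-plane: z = sqrt(19)*I (simple).

Each pole is a simple zero of Q(z) = z^2 + 19, so Res(f, z₀) = P(z₀)/Q'(z₀) with P(z) = 8, Q'(z) = 2*z:
  Res(f, sqrt(19)*I) = (8)/(2*sqrt(19)*I) = -4*sqrt(19)*I/19

∫_{-∞}^{∞} f(x) dx = 2πi · (-4*sqrt(19)*I/19) = 8*sqrt(19)*pi/19

Final answer: 8*sqrt(19)*pi/19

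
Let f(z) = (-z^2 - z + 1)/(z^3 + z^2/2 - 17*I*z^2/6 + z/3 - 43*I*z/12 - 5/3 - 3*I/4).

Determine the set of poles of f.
The singularities of f are the zeros of the denominator. Factoring,
  z^3 + z^2/2 - 17*I*z^2/6 + z/3 - 43*I*z/12 - 5/3 - 3*I/4 = (z - I/2)*(z - 1/2 - 3*I)*(z + 1 + 2*I/3)
so the candidates are z = I/2, z = 1/2 + 3*I, z = -1 - 2*I/3.

Check the numerator P(z) = -z^2 - z + 1 at each one:
  P(I/2) = 5/4 - I/2 ≠ 0, so z = I/2 is a (simple) pole.
  P(1/2 + 3*I) = 37/4 - 6*I ≠ 0, so z = 1/2 + 3*I is a (simple) pole.
  P(-1 - 2*I/3) = 13/9 - 2*I/3 ≠ 0, so z = -1 - 2*I/3 is a (simple) pole.

Poles of f: {-1 - 2*I/3, I/2, 1/2 + 3*I}

Final answer: {-1 - 2*I/3, I/2, 1/2 + 3*I}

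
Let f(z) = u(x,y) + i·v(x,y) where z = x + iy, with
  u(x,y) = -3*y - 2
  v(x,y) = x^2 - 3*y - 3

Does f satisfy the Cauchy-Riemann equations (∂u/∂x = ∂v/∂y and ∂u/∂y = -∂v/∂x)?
∂u/∂x = 0
∂v/∂y = -3
∂u/∂y = -3
∂v/∂x = 2*x
∂u/∂x ≠ ∂v/∂y and ∂u/∂y ≠ -∂v/∂x; the Cauchy-Riemann equations are not satisfied, so f is not analytic.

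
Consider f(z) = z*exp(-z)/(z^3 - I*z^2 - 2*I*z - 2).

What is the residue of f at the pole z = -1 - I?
Write f(z) = P(z)/Q(z) with P(z) = z*exp(-z) and Q(z) = z^3 - I*z^2 - 2*I*z - 2.
The denominator factors as Q(z) = (z + 1 + I)*(z - 1 - I)*(z - I), so z = -1 - I is a simple zero of Q and P is analytic there; z = -1 - I is therefore a simple pole and
  Res(f, z₀) = P(z₀)/Q'(z₀).

Q'(z) = 3*z^2 - 2*I*z - 2*I, so Q'(-1 - I) = -2 + 6*I.
P(-1 - I) = (-1 - I)*exp(1 + I).

Res(f, -1 - I) = ((-1 - I)*exp(1 + I))/(-2 + 6*I) = (-1/10 + I/5)*exp(1 + I)

Final answer: (-1/10 + I/5)*exp(1 + I)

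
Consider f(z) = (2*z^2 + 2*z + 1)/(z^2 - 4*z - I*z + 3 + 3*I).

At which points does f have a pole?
The singularities of f are the zeros of the denominator. Factoring,
  z^2 - 4*z - I*z + 3 + 3*I = (z - 3)*(z - 1 - I)
so the candidates are z = 3, z = 1 + I.

Check the numerator P(z) = 2*z^2 + 2*z + 1 at each one:
  P(3) = 25 ≠ 0, so z = 3 is a (simple) pole.
  P(1 + I) = 3 + 6*I ≠ 0, so z = 1 + I is a (simple) pole.

Poles of f: {1 + I, 3}

Final answer: {1 + I, 3}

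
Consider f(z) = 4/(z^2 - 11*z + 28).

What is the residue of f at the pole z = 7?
4/3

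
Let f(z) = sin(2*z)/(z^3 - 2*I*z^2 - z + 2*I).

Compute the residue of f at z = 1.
(1/10 + I/5)*sin(2)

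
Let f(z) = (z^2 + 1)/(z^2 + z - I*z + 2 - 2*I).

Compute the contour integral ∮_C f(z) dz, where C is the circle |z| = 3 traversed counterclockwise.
By the residue theorem, ∮_C f(z) dz = 2πi · (sum of the residues of f at the poles inside |z| = 3).

The denominator factors as (z - 2*I)*(z + 1 + I), so the singularities of f are simple poles at z = 2*I, z = -1 - I.
  |2*I|² = 4 < 9 = 3², so this pole is inside the contour.
  |-1 - I|² = 2 < 9 = 3², so this pole is inside the contour.

With P(z) = z^2 + 1 and Q(z) = z^2 + z - I*z + 2 - 2*I, each pole is simple, so Res(f, z₀) = P(z₀)/Q'(z₀) with Q'(z) = 2*z + 1 - I.
  Res(f, 2*I) = P(2*I)/Q'(2*I) = (-3)/(1 + 3*I) = -3/10 + 9*I/10
  Res(f, -1 - I) = P(-1 - I)/Q'(-1 - I) = (1 + 2*I)/(-1 - 3*I) = -7/10 + I/10

Sum of residues inside C: -1 + I
∮_C f(z) dz = 2πi · (-1 + I) = pi*(-2 - 2*I)

Final answer: pi*(-2 - 2*I)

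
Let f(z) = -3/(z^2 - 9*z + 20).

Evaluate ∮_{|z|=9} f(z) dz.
By the residue theorem, ∮_C f(z) dz = 2πi · (sum of the residues of f at the poles inside |z| = 9).

The denominator factors as (z - 4)*(z - 5), so the singularities of f are simple poles at z = 4, z = 5.
  |4|² = 16 < 81 = 9², so this pole is inside the contour.
  |5|² = 25 < 81 = 9², so this pole is inside the contour.

With P(z) = -3 and Q(z) = z^2 - 9*z + 20, each pole is simple, so Res(f, z₀) = P(z₀)/Q'(z₀) with Q'(z) = 2*z - 9.
  Res(f, 4) = P(4)/Q'(4) = (-3)/(-1) = 3
  Res(f, 5) = P(5)/Q'(5) = (-3)/(1) = -3

Sum of residues inside C: 0
∮_C f(z) dz = 2πi · (0) = 0

Final answer: 0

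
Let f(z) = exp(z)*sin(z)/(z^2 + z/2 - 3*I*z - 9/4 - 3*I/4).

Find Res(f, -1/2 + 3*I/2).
2*exp(-1/2 + 3*I/2)*sin(1/2 - 3*I/2)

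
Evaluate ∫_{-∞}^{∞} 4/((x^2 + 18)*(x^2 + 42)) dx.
Let f(z) = 4/((z^2 + 18)*(z^2 + 42)). The denominator has no real zeros and deg Q - deg P = 4 ≥ 2, so the integral of f over the upper semicircle |z| = R tends to 0 as R → ∞. Closing the contour in the upper half-plane,
  ∫_{-∞}^{∞} f(x) dx = 2πi · Σ Res(f, z_k)  over the poles with Im z_k > 0.

Zeros of the denominator: z^2 + 18 = 0 gives z = ±3*sqrt(2)*I; z^2 + 42 = 0 gives z = ±sqrt(42)*I.
Upper half-plane: z = 3*sqrt(2)*I, z = sqrt(42)*I (simple).

Each pole is a simple zero of Q(z) = z^4 + 60*z^2 + 756, so Res(f, z₀) = P(z₀)/Q'(z₀) with P(z) = 4, Q'(z) = 4*z^3 + 120*z:
  Res(f, 3*sqrt(2)*I) = (4)/(144*sqrt(2)*I) = -sqrt(2)*I/72
  Res(f, sqrt(42)*I) = (4)/(-48*sqrt(42)*I) = sqrt(42)*I/504

Sum of residues: I*(-7*sqrt(2) + sqrt(42))/504
∫_{-∞}^{∞} f(x) dx = 2πi · (I*(-7*sqrt(2) + sqrt(42))/504) = pi*(-sqrt(42) + 7*sqrt(2))/252

Final answer: pi*(-sqrt(42) + 7*sqrt(2))/252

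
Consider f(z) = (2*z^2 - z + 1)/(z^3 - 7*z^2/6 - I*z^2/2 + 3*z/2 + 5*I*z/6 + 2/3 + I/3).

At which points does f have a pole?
{-1/3, 1/2 + 3*I/2, 1 - I}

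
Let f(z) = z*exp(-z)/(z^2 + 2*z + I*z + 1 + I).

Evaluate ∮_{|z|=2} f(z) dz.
By the residue theorem, ∮_C f(z) dz = 2πi · (sum of the residues of f at the poles inside |z| = 2).

The denominator factors as (z + 1 + I)*(z + 1), so the singularities of f are simple poles at z = -1 - I, z = -1.
  |-1 - I|² = 2 < 4 = 2², so this pole is inside the contour.
  |-1|² = 1 < 4 = 2², so this pole is inside the contour.

With P(z) = z*exp(-z) and Q(z) = z^2 + 2*z + I*z + 1 + I, each pole is simple, so Res(f, z₀) = P(z₀)/Q'(z₀) with Q'(z) = 2*z + 2 + I.
  Res(f, -1 - I) = P(-1 - I)/Q'(-1 - I) = ((-1 - I)*exp(1 + I))/(-I) = (1 - I)*exp(1 + I)
  Res(f, -1) = P(-1)/Q'(-1) = (-exp(1))/(I) = exp(1)*I

Sum of residues inside C: (1 - I)*exp(1 + I) + exp(1)*I
∮_C f(z) dz = 2πi · ((1 - I)*exp(1 + I) + exp(1)*I) = -2*exp(1)*pi + pi*(2 + 2*I)*exp(1 + I)

Final answer: -2*exp(1)*pi + pi*(2 + 2*I)*exp(1 + I)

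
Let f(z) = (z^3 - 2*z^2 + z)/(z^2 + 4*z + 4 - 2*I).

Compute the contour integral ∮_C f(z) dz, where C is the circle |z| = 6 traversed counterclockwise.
pi*(-4 + 42*I)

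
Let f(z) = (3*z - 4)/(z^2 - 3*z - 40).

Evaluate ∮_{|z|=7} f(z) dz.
By the residue theorem, ∮_C f(z) dz = 2πi · (sum of the residues of f at the poles inside |z| = 7).

The denominator factors as (z - 8)*(z + 5), so the singularities of f are simple poles at z = 8, z = -5.
  |8|² = 64 > 49 = 7², so this pole is outside the contour.
  |-5|² = 25 < 49 = 7², so this pole is inside the contour.

With P(z) = 3*z - 4 and Q(z) = z^2 - 3*z - 40, each pole is simple, so Res(f, z₀) = P(z₀)/Q'(z₀) with Q'(z) = 2*z - 3.
  Res(f, -5) = P(-5)/Q'(-5) = (-19)/(-13) = 19/13

∮_C f(z) dz = 2πi · (19/13) = 38*I*pi/13

Final answer: 38*I*pi/13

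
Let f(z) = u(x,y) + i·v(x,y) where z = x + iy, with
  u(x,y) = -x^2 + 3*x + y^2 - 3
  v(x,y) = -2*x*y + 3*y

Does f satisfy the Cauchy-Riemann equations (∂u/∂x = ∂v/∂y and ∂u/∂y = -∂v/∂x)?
∂u/∂x = 3 - 2*x
∂v/∂y = 3 - 2*x
∂u/∂y = 2*y
∂v/∂x = -2*y
∂u/∂x = ∂v/∂y and ∂u/∂y = -∂v/∂x hold identically; f is analytic.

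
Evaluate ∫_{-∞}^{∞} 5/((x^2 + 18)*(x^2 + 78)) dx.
Let f(z) = 5/((z^2 + 18)*(z^2 + 78)). The denominator has no real zeros and deg Q - deg P = 4 ≥ 2, so the integral of f over the upper semicircle |z| = R tends to 0 as R → ∞. Closing the contour in the upper half-plane,
  ∫_{-∞}^{∞} f(x) dx = 2πi · Σ Res(f, z_k)  over the poles with Im z_k > 0.

Zeros of the denominator: z^2 + 18 = 0 gives z = ±3*sqrt(2)*I; z^2 + 78 = 0 gives z = ±sqrt(78)*I.
Upper half-plane: z = 3*sqrt(2)*I, z = sqrt(78)*I (simple).

Each pole is a simple zero of Q(z) = z^4 + 96*z^2 + 1404, so Res(f, z₀) = P(z₀)/Q'(z₀) with P(z) = 5, Q'(z) = 4*z^3 + 192*z:
  Res(f, 3*sqrt(2)*I) = (5)/(360*sqrt(2)*I) = -sqrt(2)*I/144
  Res(f, sqrt(78)*I) = (5)/(-120*sqrt(78)*I) = sqrt(78)*I/1872

Sum of residues: I*(-13*sqrt(2) + sqrt(78))/1872
∫_{-∞}^{∞} f(x) dx = 2πi · (I*(-13*sqrt(2) + sqrt(78))/1872) = pi*(-sqrt(78) + 13*sqrt(2))/936

Final answer: pi*(-sqrt(78) + 13*sqrt(2))/936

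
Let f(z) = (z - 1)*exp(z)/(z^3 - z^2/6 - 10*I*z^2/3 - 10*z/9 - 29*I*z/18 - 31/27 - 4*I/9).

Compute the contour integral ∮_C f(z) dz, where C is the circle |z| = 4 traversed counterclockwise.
pi*(12540/23797 + 11124*I/23797)*exp(2/3 + 3*I) + pi*(36/265 - 232*I/265)*exp(2*I/3) + pi*(-1488/2245 + 916*I/2245)*exp(-1/2 - I/3)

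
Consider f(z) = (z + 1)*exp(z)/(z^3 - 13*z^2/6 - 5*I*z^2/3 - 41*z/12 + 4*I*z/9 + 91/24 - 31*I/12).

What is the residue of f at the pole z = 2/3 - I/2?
Write f(z) = P(z)/Q(z) with P(z) = (z + 1)*exp(z) and Q(z) = z^3 - 13*z^2/6 - 5*I*z^2/3 - 41*z/12 + 4*I*z/9 + 91/24 - 31*I/12.
The denominator factors as Q(z) = (z - 2/3 + I/2)*(z + 3/2 - 2*I/3)*(z - 3 - 3*I/2), so z = 2/3 - I/2 is a simple zero of Q and P is analytic there; z = 2/3 - I/2 is therefore a simple pole and
  Res(f, z₀) = P(z₀)/Q'(z₀).

Q'(z) = 3*z^2 - 13*z/3 - 10*I*z/3 - 41/12 + 4*I/9, so Q'(2/3 - I/2) = -133/18 - 29*I/18.
P(2/3 - I/2) = (5/3 - I/2)*exp(2/3 - I/2).

Res(f, 2/3 - I/2) = ((5/3 - I/2)*exp(2/3 - I/2))/(-133/18 - 29*I/18) = (-3729/18530 + 2067*I/18530)*exp(2/3 - I/2)

Final answer: (-3729/18530 + 2067*I/18530)*exp(2/3 - I/2)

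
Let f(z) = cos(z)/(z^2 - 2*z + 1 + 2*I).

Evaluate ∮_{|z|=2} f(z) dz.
By the residue theorem, ∮_C f(z) dz = 2πi · (sum of the residues of f at the poles inside |z| = 2).

The denominator factors as (z - I)*(z - 2 + I), so the singularities of f are simple poles at z = I, z = 2 - I.
  |I|² = 1 < 4 = 2², so this pole is inside the contour.
  |2 - I|² = 5 > 4 = 2², so this pole is outside the contour.

With P(z) = cos(z) and Q(z) = z^2 - 2*z + 1 + 2*I, each pole is simple, so Res(f, z₀) = P(z₀)/Q'(z₀) with Q'(z) = 2*z - 2.
  Res(f, I) = P(I)/Q'(I) = (cosh(1))/(-2 + 2*I) = (-1/4 - I/4)*cosh(1)

∮_C f(z) dz = 2πi · ((-1/4 - I/4)*cosh(1)) = pi*(1/2 - I/2)*cosh(1)

Final answer: pi*(1/2 - I/2)*cosh(1)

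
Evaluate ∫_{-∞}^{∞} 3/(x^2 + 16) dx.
Let f(z) = 3/(z^2 + 16). The denominator has no real zeros and deg Q - deg P = 2 ≥ 2, so the integral of f over the upper semicircle |z| = R tends to 0 as R → ∞. Closing the contour in the upper half-plane,
  ∫_{-∞}^{∞} f(x) dx = 2πi · Σ Res(f, z_k)  over the poles with Im z_k > 0.

Zeros of the denominator: z^2 + 16 = 0 gives z = ±4*I.
Upper half-plane: z = 4*I (simple).

Each pole is a simple zero of Q(z) = z^2 + 16, so Res(f, z₀) = P(z₀)/Q'(z₀) with P(z) = 3, Q'(z) = 2*z:
  Res(f, 4*I) = (3)/(8*I) = -3*I/8

∫_{-∞}^{∞} f(x) dx = 2πi · (-3*I/8) = 3*pi/4

Final answer: 3*pi/4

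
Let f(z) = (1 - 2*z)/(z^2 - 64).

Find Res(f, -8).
Write f(z) = P(z)/Q(z) with P(z) = 1 - 2*z and Q(z) = z^2 - 64.
The denominator factors as Q(z) = (z - 8)*(z + 8), so z = -8 is a simple zero of Q and P is analytic there; z = -8 is therefore a simple pole and
  Res(f, z₀) = P(z₀)/Q'(z₀).

Q'(z) = 2*z, so Q'(-8) = -16.
P(-8) = 17.

Res(f, -8) = (17)/(-16) = -17/16

Final answer: -17/16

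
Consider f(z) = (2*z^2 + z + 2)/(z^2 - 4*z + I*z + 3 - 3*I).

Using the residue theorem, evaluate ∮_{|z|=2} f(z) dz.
By the residue theorem, ∮_C f(z) dz = 2πi · (sum of the residues of f at the poles inside |z| = 2).

The denominator factors as (z - 3)*(z - 1 + I), so the singularities of f are simple poles at z = 3, z = 1 - I.
  |3|² = 9 > 4 = 2², so this pole is outside the contour.
  |1 - I|² = 2 < 4 = 2², so this pole is inside the contour.

With P(z) = 2*z^2 + z + 2 and Q(z) = z^2 - 4*z + I*z + 3 - 3*I, each pole is simple, so Res(f, z₀) = P(z₀)/Q'(z₀) with Q'(z) = 2*z - 4 + I.
  Res(f, 1 - I) = P(1 - I)/Q'(1 - I) = (3 - 5*I)/(-2 - I) = -1/5 + 13*I/5

∮_C f(z) dz = 2πi · (-1/5 + 13*I/5) = pi*(-26/5 - 2*I/5)

Final answer: pi*(-26/5 - 2*I/5)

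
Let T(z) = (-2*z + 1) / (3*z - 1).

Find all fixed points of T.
{-sqrt(13)/6 - 1/6, -1/6 + sqrt(13)/6}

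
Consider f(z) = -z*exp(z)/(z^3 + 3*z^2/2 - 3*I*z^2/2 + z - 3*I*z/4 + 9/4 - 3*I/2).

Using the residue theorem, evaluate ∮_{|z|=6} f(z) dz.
By the residue theorem, ∮_C f(z) dz = 2πi · (sum of the residues of f at the poles inside |z| = 6).

The denominator factors as (z + 3/2 - I)*(z - 3*I/2)*(z + I), so the singularities of f are simple poles at z = -3/2 + I, z = 3*I/2, z = -I.
  |-3/2 + I|² = 13/4 < 36 = 6², so this pole is inside the contour.
  |3*I/2|² = 9/4 < 36 = 6², so this pole is inside the contour.
  |-I|² = 1 < 36 = 6², so this pole is inside the contour.

With P(z) = -z*exp(z) and Q(z) = z^3 + 3*z^2/2 - 3*I*z^2/2 + z - 3*I*z/4 + 9/4 - 3*I/2, each pole is simple, so Res(f, z₀) = P(z₀)/Q'(z₀) with Q'(z) = 3*z^2 + 3*z - 3*I*z + 1 - 3*I/4.
  Res(f, -3/2 + I) = P(-3/2 + I)/Q'(-3/2 + I) = ((3/2 - I)*exp(-3/2 + I))/(13/4 - 9*I/4) = (57/125 + I/125)*exp(-3/2 + I)
  Res(f, 3*I/2) = P(3*I/2)/Q'(3*I/2) = (-3*I*exp(3*I/2)/2)/(-5/4 + 15*I/4) = (-9/25 + 3*I/25)*exp(3*I/2)
  Res(f, -I) = P(-I)/Q'(-I) = (I*exp(-I))/(-5 - 15*I/4) = (-12/125 - 16*I/125)*exp(-I)

Sum of residues inside C: (-9/25 + 3*I/25)*exp(3*I/2) + (-12/125 - 16*I/125)*exp(-I) + (57/125 + I/125)*exp(-3/2 + I)
∮_C f(z) dz = 2πi · ((-9/25 + 3*I/25)*exp(3*I/2) + (-12/125 - 16*I/125)*exp(-I) + (57/125 + I/125)*exp(-3/2 + I)) = pi*(32/125 - 24*I/125)*exp(-I) + pi*(-6/25 - 18*I/25)*exp(3*I/2) + pi*(-2/125 + 114*I/125)*exp(-3/2 + I)

Final answer: pi*(32/125 - 24*I/125)*exp(-I) + pi*(-6/25 - 18*I/25)*exp(3*I/2) + pi*(-2/125 + 114*I/125)*exp(-3/2 + I)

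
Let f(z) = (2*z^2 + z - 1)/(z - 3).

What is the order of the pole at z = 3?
Factor the denominator:
  z - 3 = (z - 3)

The numerator P(z) = 2*z^2 + z - 1 has P(3) = 20 ≠ 0, so no factor of (z - 3) cancels.
Near z = 3 we can therefore write f(z) = g(z)/(z - 3) with g analytic at 3 and g(3) ≠ 0 (g is just the numerator).

Hence z = 3 is a pole of order 1.

Final answer: 1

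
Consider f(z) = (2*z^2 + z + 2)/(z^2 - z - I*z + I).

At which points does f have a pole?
The singularities of f are the zeros of the denominator. Factoring,
  z^2 - z - I*z + I = (z - 1)*(z - I)
so the candidates are z = 1, z = I.

Check the numerator P(z) = 2*z^2 + z + 2 at each one:
  P(1) = 5 ≠ 0, so z = 1 is a (simple) pole.
  P(I) = I ≠ 0, so z = I is a (simple) pole.

Poles of f: {I, 1}

Final answer: {I, 1}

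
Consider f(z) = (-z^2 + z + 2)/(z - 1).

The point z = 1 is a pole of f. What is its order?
1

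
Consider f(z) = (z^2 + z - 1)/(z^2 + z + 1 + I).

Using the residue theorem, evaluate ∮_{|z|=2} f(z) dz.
0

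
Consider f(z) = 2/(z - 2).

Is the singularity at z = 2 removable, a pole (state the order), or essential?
Write f(z) = g(z)/(z - 2) with g(z) = 2.
g is entire and g(2) = 2 ≠ 0, so no factor of (z - 2) cancels: the Laurent expansion of f about z = 2 starts at the power -1, i.e. lim_{z→z₀} (z - z₀) f(z) = 2 is finite and nonzero.
So z = 2 is a pole of order 1.

Final answer: pole of order 1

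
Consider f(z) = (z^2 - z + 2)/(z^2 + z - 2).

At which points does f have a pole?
The singularities of f are the zeros of the denominator. Factoring,
  z^2 + z - 2 = (z + 2)*(z - 1)
so the candidates are z = -2, z = 1.

Check the numerator P(z) = z^2 - z + 2 at each one:
  P(-2) = 8 ≠ 0, so z = -2 is a (simple) pole.
  P(1) = 2 ≠ 0, so z = 1 is a (simple) pole.

Poles of f: {-2, 1}

Final answer: {-2, 1}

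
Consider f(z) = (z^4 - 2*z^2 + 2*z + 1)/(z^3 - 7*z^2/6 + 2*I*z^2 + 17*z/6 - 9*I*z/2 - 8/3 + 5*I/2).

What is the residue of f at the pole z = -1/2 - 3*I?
Write f(z) = P(z)/Q(z) with P(z) = z^4 - 2*z^2 + 2*z + 1 and Q(z) = z^3 - 7*z^2/6 + 2*I*z^2 + 17*z/6 - 9*I*z/2 - 8/3 + 5*I/2.
The denominator factors as Q(z) = (z + 1/2 + 3*I)*(z - 2/3 - I)*(z - 1), so z = -1/2 - 3*I is a simple zero of Q and P is analytic there; z = -1/2 - 3*I is therefore a simple pole and
  Res(f, z₀) = P(z₀)/Q'(z₀).

Q'(z) = 3*z^2 - 7*z/3 + 4*I*z + 17/6 - 9*I/2, so Q'(-1/2 - 3*I) = -41/4 + 19*I/2.
P(-1/2 - 3*I) = 1361/16 - 129*I/2.

Res(f, -1/2 - 3*I) = (1361/16 - 129*I/2)/(-41/4 + 19*I/2) = -95017/12500 - 4703*I/6250

Final answer: -95017/12500 - 4703*I/6250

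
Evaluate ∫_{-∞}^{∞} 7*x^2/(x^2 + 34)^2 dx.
Let f(z) = 7*z^2/(z^2 + 34)^2. The denominator has no real zeros and deg Q - deg P = 2 ≥ 2, so the integral of f over the upper semicircle |z| = R tends to 0 as R → ∞. Closing the contour in the upper half-plane,
  ∫_{-∞}^{∞} f(x) dx = 2πi · Σ Res(f, z_k)  over the poles with Im z_k > 0.

Zeros of the denominator: z^2 + 34 = 0 gives z = ±sqrt(34)*I.
Upper half-plane: z = sqrt(34)*I (a pole of order 2).

Write f(z) = g(z)/(z - sqrt(34)*I)^2 with g(z) = 7*z^2/(z + sqrt(34)*I)^2. For a double pole, Res(f, z₀) = g'(z₀):
  g'(z) = 14*sqrt(34)*I*z/(z + sqrt(34)*I)^3
  Res(f, sqrt(34)*I) = g'(sqrt(34)*I) = -7*sqrt(34)*I/136

∫_{-∞}^{∞} f(x) dx = 2πi · (-7*sqrt(34)*I/136) = 7*sqrt(34)*pi/68

Final answer: 7*sqrt(34)*pi/68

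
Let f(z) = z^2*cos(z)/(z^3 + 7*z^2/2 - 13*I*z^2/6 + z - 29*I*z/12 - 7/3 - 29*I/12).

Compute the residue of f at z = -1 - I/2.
(-87/1066 - 201*I/1066)*cos(1 + I/2)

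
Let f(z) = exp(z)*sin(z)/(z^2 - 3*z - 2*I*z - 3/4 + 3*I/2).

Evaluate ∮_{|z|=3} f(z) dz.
pi*(3/5 - I/5)*exp(I/2)*sinh(1/2)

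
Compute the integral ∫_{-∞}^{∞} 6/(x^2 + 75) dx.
Let f(z) = 6/(z^2 + 75). The denominator has no real zeros and deg Q - deg P = 2 ≥ 2, so the integral of f over the upper semicircle |z| = R tends to 0 as R → ∞. Closing the contour in the upper half-plane,
  ∫_{-∞}^{∞} f(x) dx = 2πi · Σ Res(f, z_k)  over the poles with Im z_k > 0.

Zeros of the denominator: z^2 + 75 = 0 gives z = ±5*sqrt(3)*I.
Upper half-plane: z = 5*sqrt(3)*I (simple).

Each pole is a simple zero of Q(z) = z^2 + 75, so Res(f, z₀) = P(z₀)/Q'(z₀) with P(z) = 6, Q'(z) = 2*z:
  Res(f, 5*sqrt(3)*I) = (6)/(10*sqrt(3)*I) = -sqrt(3)*I/5

∫_{-∞}^{∞} f(x) dx = 2πi · (-sqrt(3)*I/5) = 2*sqrt(3)*pi/5

Final answer: 2*sqrt(3)*pi/5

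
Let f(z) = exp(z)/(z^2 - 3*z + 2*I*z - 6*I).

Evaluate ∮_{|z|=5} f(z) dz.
pi*(-4/13 - 6*I/13)*exp(-2*I) + pi*(4/13 + 6*I/13)*exp(3)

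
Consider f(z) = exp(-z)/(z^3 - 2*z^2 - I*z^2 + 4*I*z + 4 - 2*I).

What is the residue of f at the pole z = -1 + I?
Write f(z) = P(z)/Q(z) with P(z) = exp(-z) and Q(z) = z^3 - 2*z^2 - I*z^2 + 4*I*z + 4 - 2*I.
The denominator factors as Q(z) = (z - 2 + I)*(z + 1 - I)*(z - 1 - I), so z = -1 + I is a simple zero of Q and P is analytic there; z = -1 + I is therefore a simple pole and
  Res(f, z₀) = P(z₀)/Q'(z₀).

Q'(z) = 3*z^2 - 4*z - 2*I*z + 4*I, so Q'(-1 + I) = 6 - 4*I.
P(-1 + I) = exp(1 - I).

Res(f, -1 + I) = (exp(1 - I))/(6 - 4*I) = (3/26 + I/13)*exp(1 - I)

Final answer: (3/26 + I/13)*exp(1 - I)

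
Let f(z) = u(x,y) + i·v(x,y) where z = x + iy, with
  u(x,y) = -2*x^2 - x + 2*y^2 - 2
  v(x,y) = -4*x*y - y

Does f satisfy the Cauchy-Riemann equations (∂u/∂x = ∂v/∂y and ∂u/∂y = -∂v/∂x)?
∂u/∂x = -4*x - 1
∂v/∂y = -4*x - 1
∂u/∂y = 4*y
∂v/∂x = -4*y
∂u/∂x = ∂v/∂y and ∂u/∂y = -∂v/∂x hold identically; f is analytic.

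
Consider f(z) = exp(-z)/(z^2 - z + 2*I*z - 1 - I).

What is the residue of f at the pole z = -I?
Write f(z) = P(z)/Q(z) with P(z) = exp(-z) and Q(z) = z^2 - z + 2*I*z - 1 - I.
The denominator factors as Q(z) = (z + I)*(z - 1 + I), so z = -I is a simple zero of Q and P is analytic there; z = -I is therefore a simple pole and
  Res(f, z₀) = P(z₀)/Q'(z₀).

Q'(z) = 2*z - 1 + 2*I, so Q'(-I) = -1.
P(-I) = exp(I).

Res(f, -I) = (exp(I))/(-1) = -exp(I)

Final answer: -exp(I)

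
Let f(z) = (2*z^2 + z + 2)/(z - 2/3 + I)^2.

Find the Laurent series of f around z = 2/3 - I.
Put w = z - (2/3 - I), i.e. z = w + 2/3 - I. The denominator is w^2, so it suffices to rewrite the numerator in powers of w.

P(z) = 2*z^2 + z + 2
P(w + 2/3 - I) = 14/9 - 11*I/3 + (11/3 - 4*I)*w + 2*w^2

Dividing each term by w^2:
  f = (14/9 - 11*I/3)/w^2 + (11/3 - 4*I)/w + 2

Substituting back w = z - 2/3 + I:
  f(z) = (14/9 - 11*I/3)/(z - 2/3 + I)^2 + (11/3 - 4*I)/(z - 2/3 + I) + 2

The series is finite because the numerator is a polynomial; the negative powers form the principal part, and the coefficient of 1/(z - 2/3 + I) gives Res(f, 2/3 - I) = 11/3 - 4*I.

Final answer: (14/9 - 11*I/3)/(z - 2/3 + I)^2 + (11/3 - 4*I)/(z - 2/3 + I) + 2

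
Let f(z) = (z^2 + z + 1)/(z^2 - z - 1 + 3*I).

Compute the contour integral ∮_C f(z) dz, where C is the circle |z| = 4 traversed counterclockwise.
By the residue theorem, ∮_C f(z) dz = 2πi · (sum of the residues of f at the poles inside |z| = 4).

The denominator factors as (z - 2 + I)*(z + 1 - I), so the singularities of f are simple poles at z = 2 - I, z = -1 + I.
  |2 - I|² = 5 < 16 = 4², so this pole is inside the contour.
  |-1 + I|² = 2 < 16 = 4², so this pole is inside the contour.

With P(z) = z^2 + z + 1 and Q(z) = z^2 - z - 1 + 3*I, each pole is simple, so Res(f, z₀) = P(z₀)/Q'(z₀) with Q'(z) = 2*z - 1.
  Res(f, 2 - I) = P(2 - I)/Q'(2 - I) = (6 - 5*I)/(3 - 2*I) = 28/13 - 3*I/13
  Res(f, -1 + I) = P(-1 + I)/Q'(-1 + I) = (-I)/(-3 + 2*I) = -2/13 + 3*I/13

Sum of residues inside C: 2
∮_C f(z) dz = 2πi · (2) = 4*I*pi

Final answer: 4*I*pi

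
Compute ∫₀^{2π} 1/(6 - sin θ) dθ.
2*sqrt(35)*pi/35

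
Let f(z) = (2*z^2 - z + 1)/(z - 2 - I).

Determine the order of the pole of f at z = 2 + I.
Factor the denominator:
  z - 2 - I = (z - 2 - I)

The numerator P(z) = 2*z^2 - z + 1 has P(2 + I) = 5 + 7*I ≠ 0, so no factor of (z - 2 - I) cancels.
Near z = 2 + I we can therefore write f(z) = g(z)/(z - 2 - I) with g analytic at 2 + I and g(2 + I) ≠ 0 (g is just the numerator).

Hence z = 2 + I is a pole of order 1.

Final answer: 1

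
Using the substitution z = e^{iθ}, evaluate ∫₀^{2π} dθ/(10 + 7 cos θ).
Let J = ∫₀^{2π} dθ/(10 + 7 cos θ).
Put z = e^{iθ}: then cos θ = (z + 1/z)/2, dθ = dz/(iz), and z runs once counterclockwise around |z| = 1:
  J = ∮_{|z|=1} 1/(10 + 7*(z + 1/z)/2) · dz/(iz) = (2/i) ∮_{|z|=1} dz/(7*z^2 + 20*z + 7).
The roots of 7*z^2 + 20*z + 7 are z = (-10 ± sqrt(10^2 - 7^2))/7, with sqrt(51) = sqrt(51); their product is 1, so only z₊ = -10/7 + sqrt(51)/7 lies inside the unit circle (z₋ = -10/7 - sqrt(51)/7 lies outside).
z₊ is a simple zero of q(z) = 7*z^2 + 20*z + 7, so Res(1/q, z₊) = 1/q'(z₊) with q'(z) = 14*z + 20; and q'(z₊) = 7*(z₊ - z₋) = 2*sqrt(51).
Therefore J = (2/i) · 2πi · 1/(2*sqrt(51)) = 2*pi/(sqrt(51)) = 2*sqrt(51)*pi/51

Final answer: 2*sqrt(51)*pi/51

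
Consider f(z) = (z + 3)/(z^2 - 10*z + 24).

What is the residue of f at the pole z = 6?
Write f(z) = P(z)/Q(z) with P(z) = z + 3 and Q(z) = z^2 - 10*z + 24.
The denominator factors as Q(z) = (z - 4)*(z - 6), so z = 6 is a simple zero of Q and P is analytic there; z = 6 is therefore a simple pole and
  Res(f, z₀) = P(z₀)/Q'(z₀).

Q'(z) = 2*z - 10, so Q'(6) = 2.
P(6) = 9.

Res(f, 6) = (9)/(2) = 9/2

Final answer: 9/2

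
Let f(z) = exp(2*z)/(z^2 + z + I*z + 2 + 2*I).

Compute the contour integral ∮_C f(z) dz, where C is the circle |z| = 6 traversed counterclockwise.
By the residue theorem, ∮_C f(z) dz = 2πi · (sum of the residues of f at the poles inside |z| = 6).

The denominator factors as (z + 2*I)*(z + 1 - I), so the singularities of f are simple poles at z = -2*I, z = -1 + I.
  |-2*I|² = 4 < 36 = 6², so this pole is inside the contour.
  |-1 + I|² = 2 < 36 = 6², so this pole is inside the contour.

With P(z) = exp(2*z) and Q(z) = z^2 + z + I*z + 2 + 2*I, each pole is simple, so Res(f, z₀) = P(z₀)/Q'(z₀) with Q'(z) = 2*z + 1 + I.
  Res(f, -2*I) = P(-2*I)/Q'(-2*I) = (exp(-4*I))/(1 - 3*I) = (1/10 + 3*I/10)*exp(-4*I)
  Res(f, -1 + I) = P(-1 + I)/Q'(-1 + I) = (exp(-2 + 2*I))/(-1 + 3*I) = (-1/10 - 3*I/10)*exp(-2 + 2*I)

Sum of residues inside C: (1/10 + 3*I/10)*exp(-4*I) + (-1/10 - 3*I/10)*exp(-2 + 2*I)
∮_C f(z) dz = 2πi · ((1/10 + 3*I/10)*exp(-4*I) + (-1/10 - 3*I/10)*exp(-2 + 2*I)) = pi*(-3/5 + I/5)*exp(-4*I) + pi*(3/5 - I/5)*exp(-2 + 2*I)

Final answer: pi*(-3/5 + I/5)*exp(-4*I) + pi*(3/5 - I/5)*exp(-2 + 2*I)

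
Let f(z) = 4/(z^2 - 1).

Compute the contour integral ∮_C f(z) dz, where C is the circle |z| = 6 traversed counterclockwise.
0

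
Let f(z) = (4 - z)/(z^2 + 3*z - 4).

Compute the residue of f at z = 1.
Write f(z) = P(z)/Q(z) with P(z) = 4 - z and Q(z) = z^2 + 3*z - 4.
The denominator factors as Q(z) = (z + 4)*(z - 1), so z = 1 is a simple zero of Q and P is analytic there; z = 1 is therefore a simple pole and
  Res(f, z₀) = P(z₀)/Q'(z₀).

Q'(z) = 2*z + 3, so Q'(1) = 5.
P(1) = 3.

Res(f, 1) = (3)/(5) = 3/5

Final answer: 3/5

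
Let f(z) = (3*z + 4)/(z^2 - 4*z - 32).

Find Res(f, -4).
2/3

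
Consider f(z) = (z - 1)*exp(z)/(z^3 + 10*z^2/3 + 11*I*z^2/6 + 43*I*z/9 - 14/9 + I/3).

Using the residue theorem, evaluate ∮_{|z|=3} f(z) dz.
By the residue theorem, ∮_C f(z) dz = 2πi · (sum of the residues of f at the poles inside |z| = 3).

The denominator factors as (z + 1/3 + I)*(z + 3 + I/3)*(z + I/2), so the singularities of f are simple poles at z = -1/3 - I, z = -3 - I/3, z = -I/2.
  |-1/3 - I|² = 10/9 < 9 = 3², so this pole is inside the contour.
  |-3 - I/3|² = 82/9 > 9 = 3², so this pole is outside the contour.
  |-I/2|² = 1/4 < 9 = 3², so this pole is inside the contour.

With P(z) = (z - 1)*exp(z) and Q(z) = z^3 + 10*z^2/3 + 11*I*z^2/6 + 43*I*z/9 - 14/9 + I/3, each pole is simple, so Res(f, z₀) = P(z₀)/Q'(z₀) with Q'(z) = 3*z^2 + 20*z/3 + 11*I*z/3 + 43*I/9.
  Res(f, -1/3 - I) = P(-1/3 - I)/Q'(-1/3 - I) = ((-4/3 - I)*exp(-1/3 - I))/(-11/9 - 10*I/9) = (222/221 - 21*I/221)*exp(-1/3 - I)
  Res(f, -I/2) = P(-I/2)/Q'(-I/2) = ((-1 - I/2)*exp(-I/2))/(13/12 + 13*I/9) = (-36/65 + 18*I/65)*exp(-I/2)

Sum of residues inside C: (222/221 - 21*I/221)*exp(-1/3 - I) + (-36/65 + 18*I/65)*exp(-I/2)
∮_C f(z) dz = 2πi · ((222/221 - 21*I/221)*exp(-1/3 - I) + (-36/65 + 18*I/65)*exp(-I/2)) = pi*(-36/65 - 72*I/65)*exp(-I/2) + pi*(42/221 + 444*I/221)*exp(-1/3 - I)

Final answer: pi*(-36/65 - 72*I/65)*exp(-I/2) + pi*(42/221 + 444*I/221)*exp(-1/3 - I)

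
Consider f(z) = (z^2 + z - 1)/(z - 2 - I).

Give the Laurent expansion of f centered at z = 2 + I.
Put w = z - (2 + I), i.e. z = w + 2 + I. The denominator is w, so it suffices to rewrite the numerator in powers of w.

P(z) = z^2 + z - 1
P(w + 2 + I) = 4 + 5*I + (5 + 2*I)*w + w^2

Dividing each term by w:
  f = (4 + 5*I)/w + 5 + 2*I + w

Substituting back w = z - 2 - I:
  f(z) = (4 + 5*I)/(z - 2 - I) + 5 + 2*I + (z - 2 - I)

The series is finite because the numerator is a polynomial; the negative powers form the principal part, and the coefficient of 1/(z - 2 - I) gives Res(f, 2 + I) = 4 + 5*I.

Final answer: (4 + 5*I)/(z - 2 - I) + 5 + 2*I + (z - 2 - I)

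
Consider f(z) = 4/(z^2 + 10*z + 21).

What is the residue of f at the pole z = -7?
Write f(z) = P(z)/Q(z) with P(z) = 4 and Q(z) = z^2 + 10*z + 21.
The denominator factors as Q(z) = (z + 3)*(z + 7), so z = -7 is a simple zero of Q and P is analytic there; z = -7 is therefore a simple pole and
  Res(f, z₀) = P(z₀)/Q'(z₀).

Q'(z) = 2*z + 10, so Q'(-7) = -4.
P(-7) = 4.

Res(f, -7) = (4)/(-4) = -1

Final answer: -1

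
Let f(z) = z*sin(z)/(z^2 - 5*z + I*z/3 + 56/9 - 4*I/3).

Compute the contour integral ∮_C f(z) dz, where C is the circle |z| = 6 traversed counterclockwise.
By the residue theorem, ∮_C f(z) dz = 2πi · (sum of the residues of f at the poles inside |z| = 6).

The denominator factors as (z - 2 + 2*I/3)*(z - 3 - I/3), so the singularities of f are simple poles at z = 2 - 2*I/3, z = 3 + I/3.
  |2 - 2*I/3|² = 40/9 < 36 = 6², so this pole is inside the contour.
  |3 + I/3|² = 82/9 < 36 = 6², so this pole is inside the contour.

With P(z) = z*sin(z) and Q(z) = z^2 - 5*z + I*z/3 + 56/9 - 4*I/3, each pole is simple, so Res(f, z₀) = P(z₀)/Q'(z₀) with Q'(z) = 2*z - 5 + I/3.
  Res(f, 2 - 2*I/3) = P(2 - 2*I/3)/Q'(2 - 2*I/3) = ((2 - 2*I/3)*sin(2 - 2*I/3))/(-1 - I) = (-2/3 + 4*I/3)*sin(2 - 2*I/3)
  Res(f, 3 + I/3) = P(3 + I/3)/Q'(3 + I/3) = ((3 + I/3)*sin(3 + I/3))/(1 + I) = (5/3 - 4*I/3)*sin(3 + I/3)

Sum of residues inside C: (5/3 - 4*I/3)*sin(3 + I/3) + (-2/3 + 4*I/3)*sin(2 - 2*I/3)
∮_C f(z) dz = 2πi · ((5/3 - 4*I/3)*sin(3 + I/3) + (-2/3 + 4*I/3)*sin(2 - 2*I/3)) = pi*(-8/3 - 4*I/3)*sin(2 - 2*I/3) + pi*(8/3 + 10*I/3)*sin(3 + I/3)

Final answer: pi*(-8/3 - 4*I/3)*sin(2 - 2*I/3) + pi*(8/3 + 10*I/3)*sin(3 + I/3)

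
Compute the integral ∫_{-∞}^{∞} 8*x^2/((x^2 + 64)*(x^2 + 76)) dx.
4*pi*(-4 + sqrt(19))/3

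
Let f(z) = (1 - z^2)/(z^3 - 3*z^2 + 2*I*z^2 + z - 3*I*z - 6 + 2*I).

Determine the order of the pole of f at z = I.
Factor the denominator:
  z^3 - 3*z^2 + 2*I*z^2 + z - 3*I*z - 6 + 2*I = (z - I)*(z + 2*I)*(z - 3 + I)

The numerator P(z) = 1 - z^2 has P(I) = 2 ≠ 0, so no factor of (z - I) cancels.
Near z = I we can therefore write f(z) = g(z)/(z - I) with g analytic at I and g(I) ≠ 0 (g is the numerator divided by the remaining denominator factors).

Hence z = I is a pole of order 1.

Final answer: 1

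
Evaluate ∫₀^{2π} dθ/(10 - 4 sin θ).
Call the integral J. The integrand is 2π-periodic and we integrate over a full period, so shifting θ does not change the value (θ → θ + π/2 turns sin θ into cos θ; θ → θ + π flips the sign of the trig term). Hence
  J = ∫₀^{2π} dθ/(10 + 4 cos θ).
Put z = e^{iθ}: then cos θ = (z + 1/z)/2, dθ = dz/(iz), and z runs once counterclockwise around |z| = 1:
  J = ∮_{|z|=1} 1/(10 + 4*(z + 1/z)/2) · dz/(iz) = (2/i) ∮_{|z|=1} dz/(4*z^2 + 20*z + 4).
The roots of 4*z^2 + 20*z + 4 are z = (-10 ± sqrt(10^2 - 4^2))/4, with sqrt(84) = 2*sqrt(21); their product is 1, so only z₊ = -5/2 + sqrt(21)/2 lies inside the unit circle (z₋ = -5/2 - sqrt(21)/2 lies outside).
z₊ is a simple zero of q(z) = 4*z^2 + 20*z + 4, so Res(1/q, z₊) = 1/q'(z₊) with q'(z) = 8*z + 20; and q'(z₊) = 4*(z₊ - z₋) = 4*sqrt(21).
Therefore J = (2/i) · 2πi · 1/(4*sqrt(21)) = 2*pi/(2*sqrt(21)) = sqrt(21)*pi/21

Final answer: sqrt(21)*pi/21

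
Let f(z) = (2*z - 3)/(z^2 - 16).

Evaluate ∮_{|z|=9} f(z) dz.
By the residue theorem, ∮_C f(z) dz = 2πi · (sum of the residues of f at the poles inside |z| = 9).

The denominator factors as (z - 4)*(z + 4), so the singularities of f are simple poles at z = 4, z = -4.
  |4|² = 16 < 81 = 9², so this pole is inside the contour.
  |-4|² = 16 < 81 = 9², so this pole is inside the contour.

With P(z) = 2*z - 3 and Q(z) = z^2 - 16, each pole is simple, so Res(f, z₀) = P(z₀)/Q'(z₀) with Q'(z) = 2*z.
  Res(f, 4) = P(4)/Q'(4) = (5)/(8) = 5/8
  Res(f, -4) = P(-4)/Q'(-4) = (-11)/(-8) = 11/8

Sum of residues inside C: 2
∮_C f(z) dz = 2πi · (2) = 4*I*pi

Final answer: 4*I*pi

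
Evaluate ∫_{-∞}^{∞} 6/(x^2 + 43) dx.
Let f(z) = 6/(z^2 + 43). The denominator has no real zeros and deg Q - deg P = 2 ≥ 2, so the integral of f over the upper semicircle |z| = R tends to 0 as R → ∞. Closing the contour in the upper half-plane,
  ∫_{-∞}^{∞} f(x) dx = 2πi · Σ Res(f, z_k)  over the poles with Im z_k > 0.

Zeros of the denominator: z^2 + 43 = 0 gives z = ±sqrt(43)*I.
Upper half-plane: z = sqrt(43)*I (simple).

Each pole is a simple zero of Q(z) = z^2 + 43, so Res(f, z₀) = P(z₀)/Q'(z₀) with P(z) = 6, Q'(z) = 2*z:
  Res(f, sqrt(43)*I) = (6)/(2*sqrt(43)*I) = -3*sqrt(43)*I/43

∫_{-∞}^{∞} f(x) dx = 2πi · (-3*sqrt(43)*I/43) = 6*sqrt(43)*pi/43

Final answer: 6*sqrt(43)*pi/43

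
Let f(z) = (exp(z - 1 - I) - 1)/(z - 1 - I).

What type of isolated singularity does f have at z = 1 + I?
Let u = z - 1 - I. The exponent is z - 1 - I = u, so
  f = (e^(u) - 1)/u = ((u) + (u)^2/2 + (u)^3/6 + ...)/u = 1 + (1/2)*u + (1/6)*u^2 + ...
The Laurent expansion about u = 0 has no negative powers; equivalently lim_{z→1 + I} f(z) = 1 exists and is finite.
So the singularity is removable.

Final answer: removable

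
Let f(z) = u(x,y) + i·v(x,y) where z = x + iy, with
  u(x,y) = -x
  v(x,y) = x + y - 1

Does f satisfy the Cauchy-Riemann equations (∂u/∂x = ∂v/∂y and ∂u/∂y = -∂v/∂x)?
∂u/∂x = -1
∂v/∂y = 1
∂u/∂y = 0
∂v/∂x = 1
∂u/∂x ≠ ∂v/∂y and ∂u/∂y ≠ -∂v/∂x; the Cauchy-Riemann equations are not satisfied, so f is not analytic.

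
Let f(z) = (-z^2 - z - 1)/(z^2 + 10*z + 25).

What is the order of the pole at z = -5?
2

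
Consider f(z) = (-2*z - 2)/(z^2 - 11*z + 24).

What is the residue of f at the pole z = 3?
8/5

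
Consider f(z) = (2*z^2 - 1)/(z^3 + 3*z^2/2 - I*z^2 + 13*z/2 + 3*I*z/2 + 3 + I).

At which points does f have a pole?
The singularities of f are the zeros of the denominator. Factoring,
  z^3 + 3*z^2/2 - I*z^2 + 13*z/2 + 3*I*z/2 + 3 + I = (z + 1 - 3*I)*(z + 1/2)*(z + 2*I)
so the candidates are z = -1 + 3*I, z = -1/2, z = -2*I.

Check the numerator P(z) = 2*z^2 - 1 at each one:
  P(-1 + 3*I) = -17 - 12*I ≠ 0, so z = -1 + 3*I is a (simple) pole.
  P(-1/2) = -1/2 ≠ 0, so z = -1/2 is a (simple) pole.
  P(-2*I) = -9 ≠ 0, so z = -2*I is a (simple) pole.

Poles of f: {-1 + 3*I, -1/2, -2*I}

Final answer: {-1 + 3*I, -1/2, -2*I}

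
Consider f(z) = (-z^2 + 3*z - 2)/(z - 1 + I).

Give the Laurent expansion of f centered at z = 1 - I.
Put w = z - (1 - I), i.e. z = w + 1 - I. The denominator is w, so it suffices to rewrite the numerator in powers of w.

P(z) = -z^2 + 3*z - 2
P(w + 1 - I) = 1 - I + (1 + 2*I)*w - w^2

Dividing each term by w:
  f = (1 - I)/w + 1 + 2*I - w

Substituting back w = z - 1 + I:
  f(z) = (1 - I)/(z - 1 + I) + 1 + 2*I - (z - 1 + I)

The series is finite because the numerator is a polynomial; the negative powers form the principal part, and the coefficient of 1/(z - 1 + I) gives Res(f, 1 - I) = 1 - I.

Final answer: (1 - I)/(z - 1 + I) + 1 + 2*I - (z - 1 + I)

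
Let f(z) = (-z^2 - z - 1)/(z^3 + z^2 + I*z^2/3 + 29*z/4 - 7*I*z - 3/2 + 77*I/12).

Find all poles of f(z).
The singularities of f are the zeros of the denominator. Factoring,
  z^3 + z^2 + I*z^2/3 + 29*z/4 - 7*I*z - 3/2 + 77*I/12 = (z - 1/2 + I/3)*(z - 1/2 - 3*I)*(z + 2 + 3*I)
so the candidates are z = 1/2 - I/3, z = 1/2 + 3*I, z = -2 - 3*I.

Check the numerator P(z) = -z^2 - z - 1 at each one:
  P(1/2 - I/3) = -59/36 + 2*I/3 ≠ 0, so z = 1/2 - I/3 is a (simple) pole.
  P(1/2 + 3*I) = 29/4 - 6*I ≠ 0, so z = 1/2 + 3*I is a (simple) pole.
  P(-2 - 3*I) = 6 - 9*I ≠ 0, so z = -2 - 3*I is a (simple) pole.

Poles of f: {-2 - 3*I, 1/2 - I/3, 1/2 + 3*I}

Final answer: {-2 - 3*I, 1/2 - I/3, 1/2 + 3*I}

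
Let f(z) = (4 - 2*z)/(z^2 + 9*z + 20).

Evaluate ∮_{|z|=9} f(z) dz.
By the residue theorem, ∮_C f(z) dz = 2πi · (sum of the residues of f at the poles inside |z| = 9).

The denominator factors as (z + 4)*(z + 5), so the singularities of f are simple poles at z = -4, z = -5.
  |-4|² = 16 < 81 = 9², so this pole is inside the contour.
  |-5|² = 25 < 81 = 9², so this pole is inside the contour.

With P(z) = 4 - 2*z and Q(z) = z^2 + 9*z + 20, each pole is simple, so Res(f, z₀) = P(z₀)/Q'(z₀) with Q'(z) = 2*z + 9.
  Res(f, -4) = P(-4)/Q'(-4) = (12)/(1) = 12
  Res(f, -5) = P(-5)/Q'(-5) = (14)/(-1) = -14

Sum of residues inside C: -2
∮_C f(z) dz = 2πi · (-2) = -4*I*pi

Final answer: -4*I*pi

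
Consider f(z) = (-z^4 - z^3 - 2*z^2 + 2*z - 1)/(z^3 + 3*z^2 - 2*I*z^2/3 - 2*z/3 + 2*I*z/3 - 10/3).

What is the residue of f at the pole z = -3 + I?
Write f(z) = P(z)/Q(z) with P(z) = -z^4 - z^3 - 2*z^2 + 2*z - 1 and Q(z) = z^3 + 3*z^2 - 2*I*z^2/3 - 2*z/3 + 2*I*z/3 - 10/3.
The denominator factors as Q(z) = (z + 1 + I/3)*(z + 3 - I)*(z - 1), so z = -3 + I is a simple zero of Q and P is analytic there; z = -3 + I is therefore a simple pole and
  Res(f, z₀) = P(z₀)/Q'(z₀).

Q'(z) = 3*z^2 + 6*z - 4*I*z/3 - 2/3 + 2*I/3, so Q'(-3 + I) = 20/3 - 22*I/3.
P(-3 + I) = -33 + 84*I.

Res(f, -3 + I) = (-33 + 84*I)/(20/3 - 22*I/3) = -1881/221 + 1431*I/442

Final answer: -1881/221 + 1431*I/442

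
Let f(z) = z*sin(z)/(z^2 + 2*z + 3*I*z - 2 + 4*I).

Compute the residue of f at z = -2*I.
Write f(z) = P(z)/Q(z) with P(z) = z*sin(z) and Q(z) = z^2 + 2*z + 3*I*z - 2 + 4*I.
The denominator factors as Q(z) = (z + 2*I)*(z + 2 + I), so z = -2*I is a simple zero of Q and P is analytic there; z = -2*I is therefore a simple pole and
  Res(f, z₀) = P(z₀)/Q'(z₀).

Q'(z) = 2*z + 2 + 3*I, so Q'(-2*I) = 2 - I.
P(-2*I) = -2*sinh(2).

Res(f, -2*I) = (-2*sinh(2))/(2 - I) = (-4/5 - 2*I/5)*sinh(2)

Final answer: (-4/5 - 2*I/5)*sinh(2)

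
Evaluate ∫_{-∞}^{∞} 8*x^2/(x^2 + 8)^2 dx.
Let f(z) = 8*z^2/(z^2 + 8)^2. The denominator has no real zeros and deg Q - deg P = 2 ≥ 2, so the integral of f over the upper semicircle |z| = R tends to 0 as R → ∞. Closing the contour in the upper half-plane,
  ∫_{-∞}^{∞} f(x) dx = 2πi · Σ Res(f, z_k)  over the poles with Im z_k > 0.

Zeros of the denominator: z^2 + 8 = 0 gives z = ±2*sqrt(2)*I.
Upper half-plane: z = 2*sqrt(2)*I (a pole of order 2).

Write f(z) = g(z)/(z - 2*sqrt(2)*I)^2 with g(z) = 8*z^2/(z + 2*sqrt(2)*I)^2. For a double pole, Res(f, z₀) = g'(z₀):
  g'(z) = 32*sqrt(2)*I*z/(z + 2*sqrt(2)*I)^3
  Res(f, 2*sqrt(2)*I) = g'(2*sqrt(2)*I) = -sqrt(2)*I/2

∫_{-∞}^{∞} f(x) dx = 2πi · (-sqrt(2)*I/2) = sqrt(2)*pi

Final answer: sqrt(2)*pi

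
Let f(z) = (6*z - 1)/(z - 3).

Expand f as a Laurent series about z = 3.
17/(z - 3) + 6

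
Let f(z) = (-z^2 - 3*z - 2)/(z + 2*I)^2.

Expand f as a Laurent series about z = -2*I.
Put w = z - (-2*I), i.e. z = w - 2*I. The denominator is w^2, so it suffices to rewrite the numerator in powers of w.

P(z) = -z^2 - 3*z - 2
P(w - 2*I) = 2 + 6*I + (-3 + 4*I)*w - w^2

Dividing each term by w^2:
  f = (2 + 6*I)/w^2 + (-3 + 4*I)/w - 1

Substituting back w = z + 2*I:
  f(z) = (2 + 6*I)/(z + 2*I)^2 + (-3 + 4*I)/(z + 2*I) - 1

The series is finite because the numerator is a polynomial; the negative powers form the principal part, and the coefficient of 1/(z + 2*I) gives Res(f, -2*I) = -3 + 4*I.

Final answer: (2 + 6*I)/(z + 2*I)^2 + (-3 + 4*I)/(z + 2*I) - 1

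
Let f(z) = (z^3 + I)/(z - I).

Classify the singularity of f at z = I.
The numerator vanishes at z = I ((I)^3 = -I), so it is divisible by z - I:
  z^3 + I = (z - I)*(z^2 + I*z - 1)
Hence for z ≠ I, f(z) = z^2 + I*z - 1, a polynomial, and lim_{z→I} f(z) = -3 is finite.
So the singularity is removable.

Final answer: removable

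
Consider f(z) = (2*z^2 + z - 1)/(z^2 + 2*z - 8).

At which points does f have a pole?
The singularities of f are the zeros of the denominator. Factoring,
  z^2 + 2*z - 8 = (z + 4)*(z - 2)
so the candidates are z = -4, z = 2.

Check the numerator P(z) = 2*z^2 + z - 1 at each one:
  P(-4) = 27 ≠ 0, so z = -4 is a (simple) pole.
  P(2) = 9 ≠ 0, so z = 2 is a (simple) pole.

Poles of f: {-4, 2}

Final answer: {-4, 2}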